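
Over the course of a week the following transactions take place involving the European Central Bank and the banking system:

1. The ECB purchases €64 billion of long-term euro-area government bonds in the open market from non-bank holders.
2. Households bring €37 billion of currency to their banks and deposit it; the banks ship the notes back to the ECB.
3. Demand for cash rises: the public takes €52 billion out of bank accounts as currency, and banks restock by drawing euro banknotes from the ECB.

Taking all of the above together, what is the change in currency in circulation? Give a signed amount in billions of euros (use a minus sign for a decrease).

+€15 billion

Asset purchase (from non-banks) €64 billion: no currency enters or leaves circulation → 0.
Currency deposit €37 billion: notes return to the central bank → −€37B.
Currency withdrawal €52 billion: notes leave the central bank → +€52B.
Net: 0 − 37 + 52 = +€15 billion.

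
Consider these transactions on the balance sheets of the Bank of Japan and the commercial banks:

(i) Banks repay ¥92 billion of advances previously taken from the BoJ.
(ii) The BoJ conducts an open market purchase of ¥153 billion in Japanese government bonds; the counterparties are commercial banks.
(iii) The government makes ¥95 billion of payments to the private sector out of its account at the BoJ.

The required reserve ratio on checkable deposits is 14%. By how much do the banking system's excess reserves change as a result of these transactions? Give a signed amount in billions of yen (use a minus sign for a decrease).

+¥142.7 billion

Discount-window repayment ¥92 billion: reserves −¥92B, deposits 0.
OMO purchase (from banks) ¥153 billion: reserves +¥153B, deposits 0.
Government spending ¥95 billion: reserves +¥95B, deposits +¥95B.
Totals: Δreserves = +¥156B, Δdeposits = +¥95B.
Δrequired reserves = 14% × +¥95B = +¥13.3B.
Δexcess reserves = Δreserves − Δrequired = +¥156B − (+¥13.3B) = +¥142.7 billion.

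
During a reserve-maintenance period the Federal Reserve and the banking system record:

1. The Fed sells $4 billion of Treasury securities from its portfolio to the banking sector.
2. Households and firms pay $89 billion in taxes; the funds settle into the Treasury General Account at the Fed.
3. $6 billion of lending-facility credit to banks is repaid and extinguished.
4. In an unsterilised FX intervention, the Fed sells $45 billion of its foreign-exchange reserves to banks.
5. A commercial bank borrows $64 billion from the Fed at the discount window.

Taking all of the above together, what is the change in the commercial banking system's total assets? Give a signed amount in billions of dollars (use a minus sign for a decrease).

-$31 billion

OMO sale (to banks) $4 billion: just an asset swap on bank balance sheets → 0.
Government account inflow $89 billion: bank balance sheets shrink → −$89B.
Discount-window repayment $6 billion: bank balance sheets shrink → −$6B.
FX sale $45 billion: just an asset swap on bank balance sheets → 0.
Discount-window loan $64 billion: bank balance sheets expand → +$64B.
Net: 0 − 89 − 6 + 0 + 64 = -$31 billion.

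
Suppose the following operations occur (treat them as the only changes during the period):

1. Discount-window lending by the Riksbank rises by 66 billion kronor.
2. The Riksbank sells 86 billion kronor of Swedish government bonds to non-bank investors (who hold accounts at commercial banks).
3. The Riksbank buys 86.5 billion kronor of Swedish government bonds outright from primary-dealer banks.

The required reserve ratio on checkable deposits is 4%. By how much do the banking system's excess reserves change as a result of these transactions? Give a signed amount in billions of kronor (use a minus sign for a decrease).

+69.94 billion

Discount-window loan 66 billion kronor: reserves +66B, deposits 0.
Asset sale (to non-banks) 86 billion kronor: reserves −86B, deposits −86B.
OMO purchase (from banks) 86.5 billion kronor: reserves +86.5B, deposits 0.
Totals: Δreserves = +66.5B, Δdeposits = −86B.
Δrequired reserves = 4% × −86B = −3.44B.
Δexcess reserves = Δreserves − Δrequired = +66.5B − (−3.44B) = +69.94 billion.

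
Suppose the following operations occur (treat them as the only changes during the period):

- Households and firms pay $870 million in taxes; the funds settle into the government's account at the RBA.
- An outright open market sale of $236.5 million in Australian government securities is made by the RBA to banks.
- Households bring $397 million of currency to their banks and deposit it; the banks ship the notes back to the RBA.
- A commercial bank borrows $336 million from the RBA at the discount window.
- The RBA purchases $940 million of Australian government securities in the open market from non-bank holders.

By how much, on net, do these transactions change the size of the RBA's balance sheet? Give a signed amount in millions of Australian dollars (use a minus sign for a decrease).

RBA balance sheet:
  Assets:      Securities +$703.5M, Loans to banks +$336M
  Liabilities: Bank reserves +$566.5M, Currency in circulation −$397M, Government deposits +$870M
Change in total RBA assets = +$1039.5 million.

+$1039.5 million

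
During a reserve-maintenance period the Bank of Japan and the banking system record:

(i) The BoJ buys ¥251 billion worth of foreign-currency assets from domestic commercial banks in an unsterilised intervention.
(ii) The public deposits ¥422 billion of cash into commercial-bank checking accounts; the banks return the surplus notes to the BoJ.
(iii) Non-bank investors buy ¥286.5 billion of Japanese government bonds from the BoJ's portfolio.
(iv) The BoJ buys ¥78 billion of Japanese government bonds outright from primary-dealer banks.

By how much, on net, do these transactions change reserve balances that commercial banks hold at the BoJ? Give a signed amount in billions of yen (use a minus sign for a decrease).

+¥464.5 billion

FX purchase ¥251 billion: the BoJ pays by crediting reserve accounts → +¥251B.
Currency deposit ¥422 billion: returned notes are swapped for reserve credit → +¥422B.
Asset sale (to non-banks) ¥286.5 billion: the non-bank buyers' banks settle from reserves → −¥286.5B.
OMO purchase (from banks) ¥78 billion: the BoJ pays by crediting reserve accounts → +¥78B.
Net: 251 + 422 − 286.5 + 78 = +¥464.5 billion.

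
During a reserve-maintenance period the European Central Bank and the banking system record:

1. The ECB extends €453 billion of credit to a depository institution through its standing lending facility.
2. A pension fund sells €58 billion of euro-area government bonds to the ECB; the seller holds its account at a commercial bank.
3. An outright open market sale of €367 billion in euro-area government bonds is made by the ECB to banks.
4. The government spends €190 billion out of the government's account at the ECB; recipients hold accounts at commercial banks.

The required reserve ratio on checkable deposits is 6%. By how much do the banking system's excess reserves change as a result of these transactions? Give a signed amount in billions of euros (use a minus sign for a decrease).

+€319.12 billion

Discount-window loan €453 billion: reserves +€453B, deposits 0.
Asset purchase (from non-banks) €58 billion: reserves +€58B, deposits +€58B.
OMO sale (to banks) €367 billion: reserves −€367B, deposits 0.
Government spending €190 billion: reserves +€190B, deposits +€190B.
Totals: Δreserves = +€334B, Δdeposits = +€248B.
Δrequired reserves = 6% × +€248B = +€14.88B.
Δexcess reserves = Δreserves − Δrequired = +€334B − (+€14.88B) = +€319.12 billion.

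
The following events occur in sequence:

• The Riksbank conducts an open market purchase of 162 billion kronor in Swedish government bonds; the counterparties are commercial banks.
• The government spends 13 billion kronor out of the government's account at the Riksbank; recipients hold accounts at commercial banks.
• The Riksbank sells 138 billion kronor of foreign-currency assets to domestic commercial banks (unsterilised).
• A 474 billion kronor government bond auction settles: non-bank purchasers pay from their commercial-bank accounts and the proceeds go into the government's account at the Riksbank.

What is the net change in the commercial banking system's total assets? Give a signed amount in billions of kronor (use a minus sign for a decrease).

-461 billion

OMO purchase (from banks) 162 billion kronor: just an asset swap on bank balance sheets → 0.
Government spending 13 billion kronor: bank balance sheets expand → +13B.
FX sale 138 billion kronor: just an asset swap on bank balance sheets → 0.
Government account inflow 474 billion kronor: bank balance sheets shrink → −474B.
Net: 0 + 13 + 0 − 474 = -461 billion.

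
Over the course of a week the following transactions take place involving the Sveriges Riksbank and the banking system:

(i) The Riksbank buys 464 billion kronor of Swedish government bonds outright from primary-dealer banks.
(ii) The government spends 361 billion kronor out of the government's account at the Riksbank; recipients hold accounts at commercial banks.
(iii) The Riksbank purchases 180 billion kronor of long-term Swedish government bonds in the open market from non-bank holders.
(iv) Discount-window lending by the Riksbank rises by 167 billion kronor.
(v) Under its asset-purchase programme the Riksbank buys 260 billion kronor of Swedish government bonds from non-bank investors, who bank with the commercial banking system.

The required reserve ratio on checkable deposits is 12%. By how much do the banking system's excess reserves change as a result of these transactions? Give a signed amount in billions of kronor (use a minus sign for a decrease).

+1335.88 billion

OMO purchase (from banks) 464 billion kronor: reserves +464B, deposits 0.
Government spending 361 billion kronor: reserves +361B, deposits +361B.
Asset purchase (from non-banks) 180 billion kronor: reserves +180B, deposits +180B.
Discount-window loan 167 billion kronor: reserves +167B, deposits 0.
Asset purchase (from non-banks) 260 billion kronor: reserves +260B, deposits +260B.
Totals: Δreserves = +1432B, Δdeposits = +801B.
Δrequired reserves = 12% × +801B = +96.12B.
Δexcess reserves = Δreserves − Δrequired = +1432B − (+96.12B) = +1335.88 billion.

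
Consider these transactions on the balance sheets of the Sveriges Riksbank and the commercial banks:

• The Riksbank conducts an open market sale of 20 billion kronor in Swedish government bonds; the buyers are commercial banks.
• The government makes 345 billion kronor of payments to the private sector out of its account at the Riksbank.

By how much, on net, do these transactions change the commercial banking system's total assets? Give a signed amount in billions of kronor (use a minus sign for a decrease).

OMO sale (to banks) 20 billion kronor: just an asset swap on bank balance sheets → 0.
Government spending 345 billion kronor: bank balance sheets expand → +345B.
Net: 0 + 345 = +345 billion.

+345 billion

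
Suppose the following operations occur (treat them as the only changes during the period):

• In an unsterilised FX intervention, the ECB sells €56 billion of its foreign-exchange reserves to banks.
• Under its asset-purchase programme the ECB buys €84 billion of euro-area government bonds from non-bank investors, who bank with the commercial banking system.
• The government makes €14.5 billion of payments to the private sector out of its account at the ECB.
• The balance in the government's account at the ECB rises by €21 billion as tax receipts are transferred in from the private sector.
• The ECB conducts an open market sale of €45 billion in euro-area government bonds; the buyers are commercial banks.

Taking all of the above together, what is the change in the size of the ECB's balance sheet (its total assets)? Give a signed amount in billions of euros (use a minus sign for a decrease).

-€17 billion

FX sale €56 billion: an ECB asset is shed → −€56B.
Asset purchase (from non-banks) €84 billion: an ECB asset is acquired → +€84B.
Government spending €14.5 billion: only the composition of liabilities changes → 0.
Government account inflow €21 billion: only the composition of liabilities changes → 0.
OMO sale (to banks) €45 billion: an ECB asset is shed → −€45B.
Net: −56 + 84 + 0 + 0 − 45 = -€17 billion.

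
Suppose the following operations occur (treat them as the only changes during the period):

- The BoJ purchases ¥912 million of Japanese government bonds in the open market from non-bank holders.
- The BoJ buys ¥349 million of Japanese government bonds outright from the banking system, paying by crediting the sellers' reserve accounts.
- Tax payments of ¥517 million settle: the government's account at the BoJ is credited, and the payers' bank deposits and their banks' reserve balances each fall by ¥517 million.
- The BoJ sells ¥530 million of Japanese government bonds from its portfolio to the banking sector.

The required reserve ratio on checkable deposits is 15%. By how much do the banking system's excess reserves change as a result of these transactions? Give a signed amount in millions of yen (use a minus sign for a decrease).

Asset purchase (from non-banks) ¥912 million: reserves +¥912M, deposits +¥912M.
OMO purchase (from banks) ¥349 million: reserves +¥349M, deposits 0.
Government account inflow ¥517 million: reserves −¥517M, deposits −¥517M.
OMO sale (to banks) ¥530 million: reserves −¥530M, deposits 0.
Totals: Δreserves = +¥214M, Δdeposits = +¥395M.
Δrequired reserves = 15% × +¥395M = +¥59.25M.
Δexcess reserves = Δreserves − Δrequired = +¥214M − (+¥59.25M) = +¥154.75 million.

+¥154.75 million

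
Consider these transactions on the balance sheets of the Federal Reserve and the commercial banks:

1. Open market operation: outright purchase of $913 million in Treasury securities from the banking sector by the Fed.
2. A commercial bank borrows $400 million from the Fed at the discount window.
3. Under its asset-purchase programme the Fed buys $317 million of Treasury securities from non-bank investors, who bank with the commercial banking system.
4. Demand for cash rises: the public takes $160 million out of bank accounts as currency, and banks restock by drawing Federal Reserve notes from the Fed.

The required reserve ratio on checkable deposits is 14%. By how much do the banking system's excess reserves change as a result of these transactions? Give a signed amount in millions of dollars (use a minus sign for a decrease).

+$1448.02 million

OMO purchase (from banks) $913 million: reserves +$913M, deposits 0.
Discount-window loan $400 million: reserves +$400M, deposits 0.
Asset purchase (from non-banks) $317 million: reserves +$317M, deposits +$317M.
Currency withdrawal $160 million: reserves −$160M, deposits −$160M.
Totals: Δreserves = +$1470M, Δdeposits = +$157M.
Δrequired reserves = 14% × +$157M = +$21.98M.
Δexcess reserves = Δreserves − Δrequired = +$1470M − (+$21.98M) = +$1448.02 million.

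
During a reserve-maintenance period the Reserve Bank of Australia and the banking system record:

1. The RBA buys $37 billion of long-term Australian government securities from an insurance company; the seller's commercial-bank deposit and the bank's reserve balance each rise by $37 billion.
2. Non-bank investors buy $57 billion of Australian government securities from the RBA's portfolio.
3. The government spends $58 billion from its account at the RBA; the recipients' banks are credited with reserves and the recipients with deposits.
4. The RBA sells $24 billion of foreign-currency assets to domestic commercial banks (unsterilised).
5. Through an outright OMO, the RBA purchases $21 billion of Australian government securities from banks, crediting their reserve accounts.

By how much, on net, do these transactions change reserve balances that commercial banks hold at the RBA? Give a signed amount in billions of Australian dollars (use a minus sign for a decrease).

+$35 billion

RBA balance sheet:
  Assets:      Securities +$1B, Foreign assets −$24B
  Liabilities: Bank reserves +$35B, Government deposits −$58B
Commercial banking system:
  Assets:      Reserves at CB +$35B, Securities −$21B, Foreign assets +$24B
  Liabilities: Checkable deposits +$38B
So the change in reserve balances that commercial banks hold at the RBA is +$35 billion.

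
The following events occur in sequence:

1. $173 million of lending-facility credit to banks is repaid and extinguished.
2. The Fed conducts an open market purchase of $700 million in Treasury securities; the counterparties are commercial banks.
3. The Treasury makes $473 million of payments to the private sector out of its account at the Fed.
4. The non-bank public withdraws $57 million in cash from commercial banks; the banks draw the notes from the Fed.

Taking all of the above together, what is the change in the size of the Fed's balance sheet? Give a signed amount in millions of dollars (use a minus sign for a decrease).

+$527 million

Fed balance sheet:
  Assets:      Securities +$700M, Loans to banks −$173M
  Liabilities: Bank reserves +$943M, Currency in circulation +$57M, Government deposits −$473M
Change in total Fed assets = +$527 million.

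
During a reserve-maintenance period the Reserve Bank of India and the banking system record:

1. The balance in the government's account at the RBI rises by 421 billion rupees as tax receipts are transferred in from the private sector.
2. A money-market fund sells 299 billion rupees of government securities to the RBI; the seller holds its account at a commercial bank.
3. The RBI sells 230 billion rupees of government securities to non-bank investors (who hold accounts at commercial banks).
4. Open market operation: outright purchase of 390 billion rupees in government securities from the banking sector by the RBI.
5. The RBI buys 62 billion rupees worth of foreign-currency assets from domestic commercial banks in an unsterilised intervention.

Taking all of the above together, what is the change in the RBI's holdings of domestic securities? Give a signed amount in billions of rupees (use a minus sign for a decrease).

Government account inflow 421 billion rupees: the RBI's securities portfolio is untouched → 0.
Asset purchase (from non-banks) 299 billion rupees: securities added to the RBI's portfolio → +299B.
Asset sale (to non-banks) 230 billion rupees: securities removed from the RBI's portfolio → −230B.
OMO purchase (from banks) 390 billion rupees: securities added to the RBI's portfolio → +390B.
FX purchase 62 billion rupees: the RBI's securities portfolio is untouched → 0.
Net: 0 + 299 − 230 + 390 + 0 = +459 billion.

+459 billion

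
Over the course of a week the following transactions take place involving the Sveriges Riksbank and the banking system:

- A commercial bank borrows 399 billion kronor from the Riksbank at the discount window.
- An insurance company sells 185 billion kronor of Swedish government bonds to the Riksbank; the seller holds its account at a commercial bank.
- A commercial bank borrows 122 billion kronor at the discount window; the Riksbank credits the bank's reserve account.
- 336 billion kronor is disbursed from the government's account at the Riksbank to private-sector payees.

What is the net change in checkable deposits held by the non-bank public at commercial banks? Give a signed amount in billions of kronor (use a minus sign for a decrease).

+521 billion

Riksbank balance sheet:
  Assets:      Securities +185B, Loans to banks +521B
  Liabilities: Bank reserves +1042B, Government deposits −336B
Commercial banking system:
  Assets:      Reserves at CB +1042B
  Liabilities: Checkable deposits +521B, Borrowings from CB +521B
So the change in checkable deposits held by the non-bank public at commercial banks is +521 billion.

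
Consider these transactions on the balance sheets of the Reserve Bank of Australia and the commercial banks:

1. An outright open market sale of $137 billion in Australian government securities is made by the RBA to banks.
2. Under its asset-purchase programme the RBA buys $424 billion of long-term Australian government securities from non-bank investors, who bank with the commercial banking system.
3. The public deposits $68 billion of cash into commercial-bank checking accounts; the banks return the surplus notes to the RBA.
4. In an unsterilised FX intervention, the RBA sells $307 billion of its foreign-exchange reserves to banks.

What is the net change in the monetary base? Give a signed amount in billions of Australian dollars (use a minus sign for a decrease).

OMO sale (to banks) $137 billion: RBA balance sheet contracts → −$137B.
Asset purchase (from non-banks) $424 billion: RBA balance sheet expands → +$424B.
Currency deposit $68 billion: just a shift between currency and reserves — both are base money → 0.
FX sale $307 billion: RBA balance sheet contracts → −$307B.
Net: −137 + 424 + 0 − 307 = -$20 billion.

-$20 billion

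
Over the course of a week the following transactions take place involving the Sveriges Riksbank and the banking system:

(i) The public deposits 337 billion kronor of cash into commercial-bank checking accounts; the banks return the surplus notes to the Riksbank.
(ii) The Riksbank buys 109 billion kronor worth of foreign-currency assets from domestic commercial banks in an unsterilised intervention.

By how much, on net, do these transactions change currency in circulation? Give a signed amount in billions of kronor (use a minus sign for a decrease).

-337 billion

Currency deposit 337 billion kronor: notes return to the central bank → −337B.
FX purchase 109 billion kronor: no currency enters or leaves circulation → 0.
Net: −337 + 0 = -337 billion.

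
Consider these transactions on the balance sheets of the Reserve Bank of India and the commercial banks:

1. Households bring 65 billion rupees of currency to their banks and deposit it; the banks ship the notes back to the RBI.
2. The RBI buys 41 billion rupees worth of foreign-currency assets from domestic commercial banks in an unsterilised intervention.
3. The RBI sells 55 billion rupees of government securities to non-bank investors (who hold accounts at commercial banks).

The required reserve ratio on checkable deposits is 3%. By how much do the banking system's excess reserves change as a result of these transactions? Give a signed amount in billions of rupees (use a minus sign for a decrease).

+50.7 billion

Currency deposit 65 billion rupees: reserves +65B, deposits +65B.
FX purchase 41 billion rupees: reserves +41B, deposits 0.
Asset sale (to non-banks) 55 billion rupees: reserves −55B, deposits −55B.
Totals: Δreserves = +51B, Δdeposits = +10B.
Δrequired reserves = 3% × +10B = +0.3B.
Δexcess reserves = Δreserves − Δrequired = +51B − (+0.3B) = +50.7 billion.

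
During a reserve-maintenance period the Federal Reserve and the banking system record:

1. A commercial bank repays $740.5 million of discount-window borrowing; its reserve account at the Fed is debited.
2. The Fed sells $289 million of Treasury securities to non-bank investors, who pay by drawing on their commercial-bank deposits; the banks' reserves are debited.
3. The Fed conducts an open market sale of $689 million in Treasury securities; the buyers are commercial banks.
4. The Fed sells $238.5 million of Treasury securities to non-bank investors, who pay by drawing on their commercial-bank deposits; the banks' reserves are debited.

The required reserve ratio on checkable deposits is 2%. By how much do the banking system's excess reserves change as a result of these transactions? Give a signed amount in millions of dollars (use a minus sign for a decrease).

Discount-window repayment $740.5 million: reserves −$740.5M, deposits 0.
Asset sale (to non-banks) $289 million: reserves −$289M, deposits −$289M.
OMO sale (to banks) $689 million: reserves −$689M, deposits 0.
Asset sale (to non-banks) $238.5 million: reserves −$238.5M, deposits −$238.5M.
Totals: Δreserves = −$1957M, Δdeposits = −$527.5M.
Δrequired reserves = 2% × −$527.5M = −$10.55M.
Δexcess reserves = Δreserves − Δrequired = −$1957M − (−$10.55M) = -$1946.45 million.

-$1946.45 million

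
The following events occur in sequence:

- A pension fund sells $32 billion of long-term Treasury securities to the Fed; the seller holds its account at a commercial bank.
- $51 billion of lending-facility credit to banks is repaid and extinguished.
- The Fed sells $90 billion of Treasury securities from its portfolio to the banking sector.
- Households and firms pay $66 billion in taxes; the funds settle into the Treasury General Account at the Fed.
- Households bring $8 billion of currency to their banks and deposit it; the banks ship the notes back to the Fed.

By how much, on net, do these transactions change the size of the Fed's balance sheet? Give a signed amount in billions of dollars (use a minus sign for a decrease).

-$109 billion

Fed balance sheet:
  Assets:      Securities −$58B, Loans to banks −$51B
  Liabilities: Bank reserves −$167B, Currency in circulation −$8B, Government deposits +$66B
Change in total Fed assets = -$109 billion.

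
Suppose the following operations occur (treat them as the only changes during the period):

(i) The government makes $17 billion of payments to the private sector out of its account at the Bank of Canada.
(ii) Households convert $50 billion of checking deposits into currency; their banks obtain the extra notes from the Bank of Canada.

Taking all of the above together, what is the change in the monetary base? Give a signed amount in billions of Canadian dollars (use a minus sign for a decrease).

Government spending $17 billion: a non-base liability converts back to reserves → +$17B.
Currency withdrawal $50 billion: just a shift between currency and reserves — both are base money → 0.
Net: 17 + 0 = +$17 billion.

+$17 billion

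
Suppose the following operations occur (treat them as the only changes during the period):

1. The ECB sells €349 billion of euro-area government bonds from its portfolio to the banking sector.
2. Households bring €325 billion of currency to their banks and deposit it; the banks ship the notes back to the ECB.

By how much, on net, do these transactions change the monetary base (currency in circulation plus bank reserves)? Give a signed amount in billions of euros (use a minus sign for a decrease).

-€349 billion

ECB balance sheet:
  Assets:      Securities −€349B
  Liabilities: Bank reserves −€24B, Currency in circulation −€325B
Commercial banking system:
  Assets:      Reserves at CB −€24B, Securities +€349B
  Liabilities: Checkable deposits +€325B
Monetary base = currency + reserves: −€325B + (−€24B) = -€349 billion.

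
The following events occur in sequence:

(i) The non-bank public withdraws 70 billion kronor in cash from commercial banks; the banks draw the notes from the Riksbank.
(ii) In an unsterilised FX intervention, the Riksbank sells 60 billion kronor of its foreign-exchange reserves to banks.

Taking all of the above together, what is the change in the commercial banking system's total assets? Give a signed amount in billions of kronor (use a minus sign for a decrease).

-70 billion

Riksbank balance sheet:
  Assets:      Foreign assets −60B
  Liabilities: Bank reserves −130B, Currency in circulation +70B
Commercial banking system:
  Assets:      Reserves at CB −130B, Foreign assets +60B
  Liabilities: Checkable deposits −70B
Change in total bank assets = -70 billion.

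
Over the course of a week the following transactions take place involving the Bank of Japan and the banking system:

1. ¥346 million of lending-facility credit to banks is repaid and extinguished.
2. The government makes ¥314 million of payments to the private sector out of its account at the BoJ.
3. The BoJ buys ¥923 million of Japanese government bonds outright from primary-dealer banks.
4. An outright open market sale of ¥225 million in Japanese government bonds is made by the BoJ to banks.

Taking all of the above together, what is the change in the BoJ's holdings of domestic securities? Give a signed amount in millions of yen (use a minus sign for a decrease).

Discount-window repayment ¥346 million: the BoJ's securities portfolio is untouched → 0.
Government spending ¥314 million: the BoJ's securities portfolio is untouched → 0.
OMO purchase (from banks) ¥923 million: securities added to the BoJ's portfolio → +¥923M.
OMO sale (to banks) ¥225 million: securities removed from the BoJ's portfolio → −¥225M.
Net: 0 + 0 + 923 − 225 = +¥698 million.

+¥698 million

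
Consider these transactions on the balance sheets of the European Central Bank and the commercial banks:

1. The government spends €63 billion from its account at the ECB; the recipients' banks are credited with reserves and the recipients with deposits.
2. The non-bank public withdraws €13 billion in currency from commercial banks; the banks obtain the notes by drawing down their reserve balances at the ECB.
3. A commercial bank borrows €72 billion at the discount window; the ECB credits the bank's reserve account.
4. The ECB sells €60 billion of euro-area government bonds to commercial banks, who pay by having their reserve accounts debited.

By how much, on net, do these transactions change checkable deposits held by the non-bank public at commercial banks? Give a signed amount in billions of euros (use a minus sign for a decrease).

+€50 billion

Government spending €63 billion: non-bank counterparties' bank balances rise → +€63B.
Currency withdrawal €13 billion: non-bank counterparties' bank balances fall → −€13B.
Discount-window loan €72 billion: the counterparty is a bank, so public deposits are unchanged → 0.
OMO sale (to banks) €60 billion: the counterparty is a bank, so public deposits are unchanged → 0.
Net: 63 − 13 + 0 + 0 = +€50 billion.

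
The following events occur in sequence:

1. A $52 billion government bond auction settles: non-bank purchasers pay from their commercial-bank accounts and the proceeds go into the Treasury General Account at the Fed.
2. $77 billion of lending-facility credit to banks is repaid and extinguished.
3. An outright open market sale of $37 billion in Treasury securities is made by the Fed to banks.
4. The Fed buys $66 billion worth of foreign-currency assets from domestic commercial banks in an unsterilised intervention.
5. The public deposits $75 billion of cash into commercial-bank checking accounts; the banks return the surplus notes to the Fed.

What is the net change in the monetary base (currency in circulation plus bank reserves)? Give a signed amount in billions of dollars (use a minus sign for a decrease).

-$100 billion

Government account inflow $52 billion: reserves shift to a non-base liability → −$52B.
Discount-window repayment $77 billion: Fed balance sheet contracts → −$77B.
OMO sale (to banks) $37 billion: Fed balance sheet contracts → −$37B.
FX purchase $66 billion: Fed balance sheet expands → +$66B.
Currency deposit $75 billion: just a shift between currency and reserves — both are base money → 0.
Net: −52 − 77 − 37 + 66 + 0 = -$100 billion.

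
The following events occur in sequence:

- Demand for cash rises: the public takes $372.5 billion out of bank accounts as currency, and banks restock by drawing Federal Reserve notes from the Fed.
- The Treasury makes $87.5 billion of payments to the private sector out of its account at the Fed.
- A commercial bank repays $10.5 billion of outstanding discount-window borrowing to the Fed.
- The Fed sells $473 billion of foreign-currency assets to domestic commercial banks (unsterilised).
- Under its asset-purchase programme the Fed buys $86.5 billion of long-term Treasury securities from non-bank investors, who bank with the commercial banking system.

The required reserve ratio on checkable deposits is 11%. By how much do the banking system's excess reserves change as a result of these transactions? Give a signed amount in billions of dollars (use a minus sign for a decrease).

-$660.165 billion

Currency withdrawal $372.5 billion: reserves −$372.5B, deposits −$372.5B.
Government spending $87.5 billion: reserves +$87.5B, deposits +$87.5B.
Discount-window repayment $10.5 billion: reserves −$10.5B, deposits 0.
FX sale $473 billion: reserves −$473B, deposits 0.
Asset purchase (from non-banks) $86.5 billion: reserves +$86.5B, deposits +$86.5B.
Totals: Δreserves = −$682B, Δdeposits = −$198.5B.
Δrequired reserves = 11% × −$198.5B = −$21.835B.
Δexcess reserves = Δreserves − Δrequired = −$682B − (−$21.835B) = -$660.165 billion.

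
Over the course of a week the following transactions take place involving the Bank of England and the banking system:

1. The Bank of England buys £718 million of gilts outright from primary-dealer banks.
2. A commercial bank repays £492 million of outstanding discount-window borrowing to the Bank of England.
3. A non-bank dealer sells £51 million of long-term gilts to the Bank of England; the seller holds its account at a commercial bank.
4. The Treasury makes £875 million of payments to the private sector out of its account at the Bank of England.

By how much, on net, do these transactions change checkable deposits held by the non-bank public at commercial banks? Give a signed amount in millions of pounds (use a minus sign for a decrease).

Bank of England balance sheet:
  Assets:      Securities +£769M, Loans to banks −£492M
  Liabilities: Bank reserves +£1152M, Government deposits −£875M
Commercial banking system:
  Assets:      Reserves at CB +£1152M, Securities −£718M
  Liabilities: Checkable deposits +£926M, Borrowings from CB −£492M
So the change in checkable deposits held by the non-bank public at commercial banks is +£926 million.

+£926 million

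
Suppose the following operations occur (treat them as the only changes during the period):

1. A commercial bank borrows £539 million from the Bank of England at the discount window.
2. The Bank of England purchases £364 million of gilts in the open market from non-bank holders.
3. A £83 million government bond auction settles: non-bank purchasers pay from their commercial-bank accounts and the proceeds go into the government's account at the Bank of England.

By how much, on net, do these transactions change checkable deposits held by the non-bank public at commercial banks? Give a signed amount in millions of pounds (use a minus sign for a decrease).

+£281 million

Discount-window loan £539 million: the counterparty is a bank, so public deposits are unchanged → 0.
Asset purchase (from non-banks) £364 million: non-bank counterparties' bank balances rise → +£364M.
Government account inflow £83 million: non-bank counterparties' bank balances fall → −£83M.
Net: 0 + 364 − 83 = +£281 million.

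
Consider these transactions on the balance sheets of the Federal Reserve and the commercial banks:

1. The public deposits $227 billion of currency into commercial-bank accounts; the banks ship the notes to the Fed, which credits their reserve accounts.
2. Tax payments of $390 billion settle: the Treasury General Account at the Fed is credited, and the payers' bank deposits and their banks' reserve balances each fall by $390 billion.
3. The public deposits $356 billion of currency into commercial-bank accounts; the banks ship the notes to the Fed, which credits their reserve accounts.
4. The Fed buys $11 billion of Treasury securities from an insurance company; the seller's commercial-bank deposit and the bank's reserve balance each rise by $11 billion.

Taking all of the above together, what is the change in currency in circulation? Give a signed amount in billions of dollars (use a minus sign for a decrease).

-$583 billion

Currency deposit $227 billion: notes return to the central bank → −$227B.
Government account inflow $390 billion: no currency enters or leaves circulation → 0.
Currency deposit $356 billion: notes return to the central bank → −$356B.
Asset purchase (from non-banks) $11 billion: no currency enters or leaves circulation → 0.
Net: −227 + 0 − 356 + 0 = -$583 billion.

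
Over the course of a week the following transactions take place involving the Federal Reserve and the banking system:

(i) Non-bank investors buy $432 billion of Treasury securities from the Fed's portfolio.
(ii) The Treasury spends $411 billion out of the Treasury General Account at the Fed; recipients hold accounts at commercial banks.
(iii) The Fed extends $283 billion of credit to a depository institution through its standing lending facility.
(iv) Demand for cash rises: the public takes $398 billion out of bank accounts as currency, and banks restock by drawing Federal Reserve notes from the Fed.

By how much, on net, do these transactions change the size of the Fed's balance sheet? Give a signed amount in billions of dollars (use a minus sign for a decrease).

-$149 billion

Asset sale (to non-banks) $432 billion: a Fed asset is shed → −$432B.
Government spending $411 billion: only the composition of liabilities changes → 0.
Discount-window loan $283 billion: a Fed asset is acquired → +$283B.
Currency withdrawal $398 billion: only the composition of liabilities changes → 0.
Net: −432 + 0 + 283 + 0 = -$149 billion.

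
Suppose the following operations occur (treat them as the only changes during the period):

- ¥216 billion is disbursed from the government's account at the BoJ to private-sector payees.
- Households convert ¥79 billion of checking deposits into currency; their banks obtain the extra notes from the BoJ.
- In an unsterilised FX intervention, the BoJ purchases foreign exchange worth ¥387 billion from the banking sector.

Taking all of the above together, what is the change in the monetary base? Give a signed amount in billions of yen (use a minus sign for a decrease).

Government spending ¥216 billion: a non-base liability converts back to reserves → +¥216B.
Currency withdrawal ¥79 billion: just a shift between currency and reserves — both are base money → 0.
FX purchase ¥387 billion: BoJ balance sheet expands → +¥387B.
Net: 216 + 0 + 387 = +¥603 billion.

+¥603 billion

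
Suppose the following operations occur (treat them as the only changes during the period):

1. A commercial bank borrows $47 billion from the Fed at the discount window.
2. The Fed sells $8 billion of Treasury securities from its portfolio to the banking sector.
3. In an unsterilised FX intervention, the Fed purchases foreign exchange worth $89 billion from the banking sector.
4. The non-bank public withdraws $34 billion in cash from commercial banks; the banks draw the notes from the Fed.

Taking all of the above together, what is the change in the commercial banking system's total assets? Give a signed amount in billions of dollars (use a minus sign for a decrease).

+$13 billion

Fed balance sheet:
  Assets:      Securities −$8B, Loans to banks +$47B, Foreign assets +$89B
  Liabilities: Bank reserves +$94B, Currency in circulation +$34B
Commercial banking system:
  Assets:      Reserves at CB +$94B, Securities +$8B, Foreign assets −$89B
  Liabilities: Checkable deposits −$34B, Borrowings from CB +$47B
Change in total bank assets = +$13 billion.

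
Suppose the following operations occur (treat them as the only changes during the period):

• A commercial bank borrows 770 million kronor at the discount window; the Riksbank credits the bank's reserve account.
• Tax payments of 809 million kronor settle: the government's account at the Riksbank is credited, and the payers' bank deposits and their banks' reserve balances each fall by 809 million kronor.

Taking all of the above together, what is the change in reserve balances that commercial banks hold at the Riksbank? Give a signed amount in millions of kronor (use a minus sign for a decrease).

-39 million

Riksbank balance sheet:
  Assets:      Loans to banks +770M
  Liabilities: Bank reserves −39M, Government deposits +809M
Commercial banking system:
  Assets:      Reserves at CB −39M
  Liabilities: Checkable deposits −809M, Borrowings from CB +770M
So the change in reserve balances that commercial banks hold at the Riksbank is -39 million.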